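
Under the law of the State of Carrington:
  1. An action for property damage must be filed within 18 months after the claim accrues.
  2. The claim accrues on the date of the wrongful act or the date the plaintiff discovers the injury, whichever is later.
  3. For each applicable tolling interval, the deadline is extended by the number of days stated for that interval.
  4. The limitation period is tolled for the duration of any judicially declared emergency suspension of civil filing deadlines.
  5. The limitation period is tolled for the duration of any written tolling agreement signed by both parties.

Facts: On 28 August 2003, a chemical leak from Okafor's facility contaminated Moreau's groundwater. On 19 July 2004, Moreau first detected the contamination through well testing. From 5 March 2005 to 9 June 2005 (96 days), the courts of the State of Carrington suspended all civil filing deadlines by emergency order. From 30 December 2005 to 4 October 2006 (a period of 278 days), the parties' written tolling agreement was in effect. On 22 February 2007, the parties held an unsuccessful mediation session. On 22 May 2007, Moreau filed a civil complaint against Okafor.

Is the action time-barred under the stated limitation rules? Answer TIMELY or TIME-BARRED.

TIME-BARRED

Because discovery on 19 July 2004 post-dates the 28 August 2003 act, accrual under the later-of rule falls on 19 July 2004.
The untolled deadline — 18 months after 19 July 2004 — is 19 January 2006.
Because the emergency suspension of filing deadlines ran from 5 March 2005 to 9 June 2005, the deadline is extended by 96 days to 25 April 2006.
The period was tolled for 278 days by the written tolling agreement (30 December 2005 to 4 October 2006), pushing the deadline to 28 January 2007.
The other events in the timeline have no effect on the limitation period under the stated rules.
Filing on 22 May 2007 missed the 28 January 2007 deadline — the action is time-barred.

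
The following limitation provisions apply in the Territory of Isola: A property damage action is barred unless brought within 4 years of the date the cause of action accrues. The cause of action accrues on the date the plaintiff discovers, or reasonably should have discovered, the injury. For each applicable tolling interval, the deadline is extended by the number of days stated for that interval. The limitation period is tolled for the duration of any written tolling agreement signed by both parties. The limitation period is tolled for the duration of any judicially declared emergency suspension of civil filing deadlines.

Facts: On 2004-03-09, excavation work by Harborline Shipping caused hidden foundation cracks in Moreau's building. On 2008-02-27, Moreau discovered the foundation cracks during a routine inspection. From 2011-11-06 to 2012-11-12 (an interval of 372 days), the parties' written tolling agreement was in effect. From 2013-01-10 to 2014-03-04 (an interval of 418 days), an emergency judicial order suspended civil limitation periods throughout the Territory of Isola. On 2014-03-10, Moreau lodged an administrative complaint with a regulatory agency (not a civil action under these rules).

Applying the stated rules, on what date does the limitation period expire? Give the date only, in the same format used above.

The claim did not accrue until Moreau discovered the injury on 2008-02-27; the 2004-03-09 act date does not start the clock under the stated rule.
The untolled deadline — 4 years after 2008-02-27 — is 2012-02-27.
Because the written tolling agreement ran from 2011-11-06 to 2012-11-12, the deadline is extended by 372 days to 2013-03-05.
The period was tolled for 418 days by the emergency suspension of filing deadlines (2013-01-10 to 2014-03-04), pushing the deadline to 2014-04-27.
None of the other events listed affects the running of the period under the stated rules.

2014-04-27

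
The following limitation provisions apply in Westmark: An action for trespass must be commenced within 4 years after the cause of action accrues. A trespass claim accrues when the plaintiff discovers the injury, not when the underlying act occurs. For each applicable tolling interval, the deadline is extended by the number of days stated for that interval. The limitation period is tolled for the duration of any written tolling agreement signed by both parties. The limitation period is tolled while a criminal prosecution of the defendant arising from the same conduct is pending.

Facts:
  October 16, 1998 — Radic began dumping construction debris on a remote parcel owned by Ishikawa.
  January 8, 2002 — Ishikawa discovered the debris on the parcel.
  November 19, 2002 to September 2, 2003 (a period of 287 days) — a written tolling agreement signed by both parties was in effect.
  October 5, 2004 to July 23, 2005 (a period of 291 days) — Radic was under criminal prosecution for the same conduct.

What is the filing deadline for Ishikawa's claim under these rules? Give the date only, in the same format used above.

The claim did not accrue until Ishikawa discovered the injury on January 8, 2002; the October 16, 1998 act date does not start the clock under the stated rule.
The untolled deadline — 4 years after January 8, 2002 — is January 8, 2006.
The written tolling agreement from November 19, 2002 to September 2, 2003 tolled the period for 287 days, extending the deadline to October 22, 2006.
Because the pending criminal prosecution ran from October 5, 2004 to July 23, 2005, the deadline is extended by 291 days to August 9, 2007.

August 9, 2007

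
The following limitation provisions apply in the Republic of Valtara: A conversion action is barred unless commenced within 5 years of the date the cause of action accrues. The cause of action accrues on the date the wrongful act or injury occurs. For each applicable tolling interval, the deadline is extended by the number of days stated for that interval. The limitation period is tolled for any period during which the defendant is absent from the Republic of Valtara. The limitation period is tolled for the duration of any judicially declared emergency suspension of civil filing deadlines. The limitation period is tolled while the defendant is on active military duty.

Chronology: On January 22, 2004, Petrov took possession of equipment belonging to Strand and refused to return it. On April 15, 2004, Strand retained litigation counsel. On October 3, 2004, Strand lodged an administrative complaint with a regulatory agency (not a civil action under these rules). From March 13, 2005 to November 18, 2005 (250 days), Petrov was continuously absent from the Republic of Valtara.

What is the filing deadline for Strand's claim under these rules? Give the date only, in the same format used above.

September 29, 2009

The claim accrued on January 22, 2004, when the wrongful act occurred.
5 years from January 22, 2004 is January 22, 2009.
The defendant's absence from the jurisdiction from March 13, 2005 to November 18, 2005 tolled the period for 250 days, extending the deadline to September 29, 2009.
Nothing else in the chronology tolls or restarts the period.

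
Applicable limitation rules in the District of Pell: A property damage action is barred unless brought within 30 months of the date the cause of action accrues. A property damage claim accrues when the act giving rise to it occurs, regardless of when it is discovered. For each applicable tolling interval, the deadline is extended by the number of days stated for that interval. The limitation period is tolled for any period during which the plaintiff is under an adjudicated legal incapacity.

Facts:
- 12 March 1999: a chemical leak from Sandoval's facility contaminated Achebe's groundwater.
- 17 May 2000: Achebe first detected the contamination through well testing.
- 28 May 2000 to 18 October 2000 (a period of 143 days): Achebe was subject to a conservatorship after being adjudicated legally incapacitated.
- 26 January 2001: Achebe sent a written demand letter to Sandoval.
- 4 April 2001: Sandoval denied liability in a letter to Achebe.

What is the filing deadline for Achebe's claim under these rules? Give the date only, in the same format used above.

2 February 2002

The claim accrued on 12 March 1999, when the wrongful act occurred; under the stated occurrence rule the 17 May 2000 discovery does not delay accrual.
30 months from 12 March 1999 is 12 September 2001.
The plaintiff's legal incapacity from 28 May 2000 to 18 October 2000 tolled the period for 143 days, extending the deadline to 2 February 2002.
The other events in the timeline have no effect on the limitation period under the stated rules.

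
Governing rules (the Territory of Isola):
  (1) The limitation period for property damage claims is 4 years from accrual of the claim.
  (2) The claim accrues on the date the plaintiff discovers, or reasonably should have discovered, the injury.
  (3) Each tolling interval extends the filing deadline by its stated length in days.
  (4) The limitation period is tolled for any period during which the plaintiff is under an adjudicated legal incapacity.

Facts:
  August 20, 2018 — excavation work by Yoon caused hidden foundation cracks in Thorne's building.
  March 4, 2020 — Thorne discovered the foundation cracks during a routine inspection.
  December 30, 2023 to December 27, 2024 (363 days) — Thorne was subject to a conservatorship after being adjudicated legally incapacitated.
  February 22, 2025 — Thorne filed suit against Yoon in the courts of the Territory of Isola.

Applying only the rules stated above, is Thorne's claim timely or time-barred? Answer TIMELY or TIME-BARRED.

The claim did not accrue until Thorne discovered the injury on March 4, 2020; the August 20, 2018 act date does not start the clock under the stated rule.
The untolled deadline — 4 years after March 4, 2020 — is March 4, 2024.
The period was tolled for 363 days by the plaintiff's legal incapacity (December 30, 2023 to December 27, 2024), pushing the deadline to March 2, 2025.
Filing on February 22, 2025 beat the March 2, 2025 deadline — the action is timely.

TIMELY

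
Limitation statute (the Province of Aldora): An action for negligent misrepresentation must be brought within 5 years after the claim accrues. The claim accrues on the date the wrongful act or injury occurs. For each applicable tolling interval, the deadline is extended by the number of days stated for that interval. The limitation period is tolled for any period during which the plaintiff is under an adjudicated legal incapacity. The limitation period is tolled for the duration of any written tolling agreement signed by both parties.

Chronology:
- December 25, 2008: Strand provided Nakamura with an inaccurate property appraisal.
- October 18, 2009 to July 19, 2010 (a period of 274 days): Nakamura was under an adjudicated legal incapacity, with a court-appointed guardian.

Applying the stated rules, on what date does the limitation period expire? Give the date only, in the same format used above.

The claim accrued on December 25, 2008, the date of the act.
5 years from December 25, 2008 is December 25, 2013.
Because the plaintiff's legal incapacity ran from October 18, 2009 to July 19, 2010, the deadline is extended by 274 days to September 25, 2014.

September 25, 2014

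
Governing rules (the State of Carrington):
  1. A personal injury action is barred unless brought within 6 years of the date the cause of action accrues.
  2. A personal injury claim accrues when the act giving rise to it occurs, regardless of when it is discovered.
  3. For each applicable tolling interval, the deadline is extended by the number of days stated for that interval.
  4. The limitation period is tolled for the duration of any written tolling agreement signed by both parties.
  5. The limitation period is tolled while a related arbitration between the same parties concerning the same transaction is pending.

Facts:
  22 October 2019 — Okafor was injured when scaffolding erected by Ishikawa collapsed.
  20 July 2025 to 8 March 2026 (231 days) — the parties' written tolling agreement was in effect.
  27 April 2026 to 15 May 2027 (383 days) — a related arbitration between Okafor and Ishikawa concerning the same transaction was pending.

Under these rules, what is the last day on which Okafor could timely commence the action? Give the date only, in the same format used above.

28 June 2027

The claim accrued on 22 October 2019, when the wrongful act occurred.
The untolled deadline — 6 years after 22 October 2019 — is 22 October 2025.
The period was tolled for 231 days by the written tolling agreement (20 July 2025 to 8 March 2026), pushing the deadline to 10 June 2026.
The pending related arbitration from 27 April 2026 to 15 May 2027 tolled the period for 383 days, extending the deadline to 28 June 2027.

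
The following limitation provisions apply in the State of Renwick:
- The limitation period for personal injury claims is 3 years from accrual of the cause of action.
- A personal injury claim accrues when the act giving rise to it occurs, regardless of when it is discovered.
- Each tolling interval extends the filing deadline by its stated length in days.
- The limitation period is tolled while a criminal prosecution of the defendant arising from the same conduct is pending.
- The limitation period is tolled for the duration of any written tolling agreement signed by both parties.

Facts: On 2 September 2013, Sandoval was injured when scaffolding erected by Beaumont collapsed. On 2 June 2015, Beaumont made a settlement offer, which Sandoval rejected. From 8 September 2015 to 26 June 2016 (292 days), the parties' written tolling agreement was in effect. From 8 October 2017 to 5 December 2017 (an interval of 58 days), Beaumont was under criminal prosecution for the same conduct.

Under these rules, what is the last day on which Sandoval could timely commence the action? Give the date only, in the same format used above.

The cause of action accrued on 2 September 2013, the date of the act.
3 years from 2 September 2013 is 2 September 2016.
The period was tolled for 292 days by the written tolling agreement (8 September 2015 to 26 June 2016), pushing the deadline to 21 June 2017.
By the time the pending criminal prosecution began on 8 October 2017, the limitation period had already expired on 21 June 2017; that interval cannot revive it.
Nothing else in the chronology tolls or restarts the period.

21 June 2017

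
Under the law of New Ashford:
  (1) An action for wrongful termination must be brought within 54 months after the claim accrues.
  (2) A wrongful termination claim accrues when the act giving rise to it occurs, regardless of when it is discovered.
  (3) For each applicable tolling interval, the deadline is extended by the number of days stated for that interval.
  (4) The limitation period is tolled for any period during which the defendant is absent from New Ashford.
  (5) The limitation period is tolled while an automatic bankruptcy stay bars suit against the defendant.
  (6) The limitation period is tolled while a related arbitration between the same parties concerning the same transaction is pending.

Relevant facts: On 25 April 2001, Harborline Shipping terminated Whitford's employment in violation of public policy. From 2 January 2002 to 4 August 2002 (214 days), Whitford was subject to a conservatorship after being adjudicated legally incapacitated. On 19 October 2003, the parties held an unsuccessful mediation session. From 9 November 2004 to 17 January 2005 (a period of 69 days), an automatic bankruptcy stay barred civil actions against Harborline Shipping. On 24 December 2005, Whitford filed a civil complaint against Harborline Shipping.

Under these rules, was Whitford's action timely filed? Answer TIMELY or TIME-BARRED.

The limitation period began to run on 25 April 2001.
The untolled deadline — 54 months after 25 April 2001 — is 25 October 2005.
Because the automatic bankruptcy stay ran from 9 November 2004 to 17 January 2005, the deadline is extended by 69 days to 2 January 2006.
The plaintiff's legal incapacity from 2 January 2002 to 4 August 2002 does not toll the period, because no stated rule makes the plaintiff's incapacity a tolling event.
The other events in the timeline have no effect on the limitation period under the stated rules.
Filing on 24 December 2005 beat the 2 January 2006 deadline — the action is timely.

TIMELY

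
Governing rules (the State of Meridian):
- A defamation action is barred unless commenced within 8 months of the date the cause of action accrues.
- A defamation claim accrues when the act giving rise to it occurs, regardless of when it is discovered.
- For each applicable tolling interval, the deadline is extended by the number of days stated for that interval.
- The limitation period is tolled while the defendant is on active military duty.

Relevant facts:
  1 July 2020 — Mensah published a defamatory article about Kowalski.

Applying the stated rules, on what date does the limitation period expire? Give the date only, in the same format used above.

1 March 2021

The claim accrued on 1 July 2020, when the wrongful act occurred.
8 months from 1 July 2020 is 1 March 2021.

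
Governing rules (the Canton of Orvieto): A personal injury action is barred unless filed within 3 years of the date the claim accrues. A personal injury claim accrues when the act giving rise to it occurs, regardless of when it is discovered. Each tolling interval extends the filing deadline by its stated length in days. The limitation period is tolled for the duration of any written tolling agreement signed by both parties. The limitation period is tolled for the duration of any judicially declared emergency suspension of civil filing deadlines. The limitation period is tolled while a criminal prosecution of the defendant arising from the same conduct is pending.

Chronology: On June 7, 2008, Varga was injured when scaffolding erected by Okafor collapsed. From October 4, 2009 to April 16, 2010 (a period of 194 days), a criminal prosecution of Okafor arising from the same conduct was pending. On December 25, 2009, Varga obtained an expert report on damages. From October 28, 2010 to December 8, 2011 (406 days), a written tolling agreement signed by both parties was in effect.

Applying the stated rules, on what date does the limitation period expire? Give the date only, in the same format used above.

January 27, 2013

The claim accrued on June 7, 2008, the date of the act.
Adding the 3 years base period to June 7, 2008 gives a deadline of June 7, 2011, before any tolling.
The period was tolled for 194 days by the pending criminal prosecution (October 4, 2009 to April 16, 2010), pushing the deadline to December 18, 2011.
Because the written tolling agreement ran from October 28, 2010 to December 8, 2011, the deadline is extended by 406 days to January 27, 2013.
None of the other events listed affects the running of the period under the stated rules.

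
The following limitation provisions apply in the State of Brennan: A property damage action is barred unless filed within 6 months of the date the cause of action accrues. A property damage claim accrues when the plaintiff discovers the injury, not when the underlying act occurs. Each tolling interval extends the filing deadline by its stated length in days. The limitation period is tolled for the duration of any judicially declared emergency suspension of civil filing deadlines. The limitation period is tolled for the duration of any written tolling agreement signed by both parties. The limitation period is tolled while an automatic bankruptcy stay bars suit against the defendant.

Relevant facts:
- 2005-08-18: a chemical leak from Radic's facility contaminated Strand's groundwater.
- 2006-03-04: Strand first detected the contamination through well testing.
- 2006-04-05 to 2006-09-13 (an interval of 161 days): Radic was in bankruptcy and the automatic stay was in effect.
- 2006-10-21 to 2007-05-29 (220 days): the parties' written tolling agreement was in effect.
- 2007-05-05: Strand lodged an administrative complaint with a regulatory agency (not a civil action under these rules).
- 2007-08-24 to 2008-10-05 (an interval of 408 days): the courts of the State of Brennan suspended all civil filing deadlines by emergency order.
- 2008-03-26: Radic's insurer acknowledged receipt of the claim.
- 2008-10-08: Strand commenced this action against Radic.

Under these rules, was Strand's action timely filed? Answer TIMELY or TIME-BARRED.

TIMELY

Accrual is tied to discovery, so the period began on 2006-03-04 rather than on 2005-08-18 when the act occurred.
Adding the 6 months base period to 2006-03-04 gives a deadline of 2006-09-04, before any tolling.
Because the automatic bankruptcy stay ran from 2006-04-05 to 2006-09-13, the deadline is extended by 161 days to 2007-02-12.
Because the written tolling agreement ran from 2006-10-21 to 2007-05-29, the deadline is extended by 220 days to 2007-09-20.
The period was tolled for 408 days by the emergency suspension of filing deadlines (2007-08-24 to 2008-10-05), pushing the deadline to 2008-11-01.
Nothing else in the chronology tolls or restarts the period.
Strand filed on 2008-10-08, before the 2008-11-01 deadline, so the action is timely.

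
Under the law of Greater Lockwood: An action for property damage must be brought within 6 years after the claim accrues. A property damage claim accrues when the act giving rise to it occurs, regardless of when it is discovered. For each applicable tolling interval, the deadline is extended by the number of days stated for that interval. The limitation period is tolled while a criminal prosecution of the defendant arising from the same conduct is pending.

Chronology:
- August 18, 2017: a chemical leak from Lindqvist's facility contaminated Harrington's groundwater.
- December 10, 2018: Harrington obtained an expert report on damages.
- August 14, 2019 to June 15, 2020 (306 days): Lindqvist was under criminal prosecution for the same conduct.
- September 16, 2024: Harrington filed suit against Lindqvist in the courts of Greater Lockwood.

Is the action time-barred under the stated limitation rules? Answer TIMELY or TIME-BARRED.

TIME-BARRED

The limitation period began to run on August 18, 2017.
Adding the 6 years base period to August 18, 2017 gives a deadline of August 18, 2023, before any tolling.
The period was tolled for 306 days by the pending criminal prosecution (August 14, 2019 to June 15, 2020), pushing the deadline to June 19, 2024.
None of the other events listed affects the running of the period under the stated rules.
Harrington filed on September 16, 2024, after the June 19, 2024 deadline, so the action is time-barred.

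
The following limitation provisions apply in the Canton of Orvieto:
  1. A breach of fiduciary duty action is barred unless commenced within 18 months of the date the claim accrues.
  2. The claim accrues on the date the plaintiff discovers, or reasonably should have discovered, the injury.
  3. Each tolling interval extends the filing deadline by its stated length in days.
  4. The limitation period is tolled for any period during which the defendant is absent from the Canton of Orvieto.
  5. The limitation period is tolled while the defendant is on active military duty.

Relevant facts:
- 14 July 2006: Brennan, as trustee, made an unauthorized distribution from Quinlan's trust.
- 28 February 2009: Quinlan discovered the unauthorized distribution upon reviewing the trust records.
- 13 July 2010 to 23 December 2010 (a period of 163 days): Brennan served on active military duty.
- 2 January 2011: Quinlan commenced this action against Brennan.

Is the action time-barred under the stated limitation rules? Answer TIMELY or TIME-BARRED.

Under the discovery rule, the claim accrued on 28 February 2009, when Quinlan discovered the injury — not on the 14 July 2006 date of the underlying act.
18 months from 28 February 2009 is 28 August 2010.
The defendant's active military service from 13 July 2010 to 23 December 2010 tolled the period for 163 days, extending the deadline to 7 February 2011.
Quinlan filed on 2 January 2011, before the 7 February 2011 deadline, so the action is timely.

TIMELY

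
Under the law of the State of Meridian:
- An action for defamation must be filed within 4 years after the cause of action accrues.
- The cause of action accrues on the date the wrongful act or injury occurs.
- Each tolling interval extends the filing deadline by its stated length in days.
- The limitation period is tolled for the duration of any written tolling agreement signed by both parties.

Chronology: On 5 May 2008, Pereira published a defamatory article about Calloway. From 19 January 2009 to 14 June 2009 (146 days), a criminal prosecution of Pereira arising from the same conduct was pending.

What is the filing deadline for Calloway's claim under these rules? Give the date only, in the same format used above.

The claim accrued on 5 May 2008, when the wrongful act occurred.
The untolled deadline — 4 years after 5 May 2008 — is 5 May 2012.
Although a criminal prosecution ran from 19 January 2009 to 14 June 2009, the stated rules do not make that a tolling event, so it is disregarded.

5 May 2012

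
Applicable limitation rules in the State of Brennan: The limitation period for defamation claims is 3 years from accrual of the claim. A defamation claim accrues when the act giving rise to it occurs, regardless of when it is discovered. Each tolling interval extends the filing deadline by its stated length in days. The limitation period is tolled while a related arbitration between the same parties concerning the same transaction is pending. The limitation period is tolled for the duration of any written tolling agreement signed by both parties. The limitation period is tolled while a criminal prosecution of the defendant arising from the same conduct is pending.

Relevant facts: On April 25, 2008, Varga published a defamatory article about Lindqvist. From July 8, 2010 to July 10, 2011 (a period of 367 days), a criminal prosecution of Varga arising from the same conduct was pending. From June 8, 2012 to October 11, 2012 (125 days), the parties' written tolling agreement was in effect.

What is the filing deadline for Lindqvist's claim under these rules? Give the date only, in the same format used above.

The limitation period began to run on April 25, 2008.
The untolled deadline — 3 years after April 25, 2008 — is April 25, 2011.
The pending criminal prosecution from July 8, 2010 to July 10, 2011 tolled the period for 367 days, extending the deadline to April 26, 2012.
The written tolling agreement from June 8, 2012 to October 11, 2012 began after the period had already run on April 26, 2012, so it has no tolling effect.

April 26, 2012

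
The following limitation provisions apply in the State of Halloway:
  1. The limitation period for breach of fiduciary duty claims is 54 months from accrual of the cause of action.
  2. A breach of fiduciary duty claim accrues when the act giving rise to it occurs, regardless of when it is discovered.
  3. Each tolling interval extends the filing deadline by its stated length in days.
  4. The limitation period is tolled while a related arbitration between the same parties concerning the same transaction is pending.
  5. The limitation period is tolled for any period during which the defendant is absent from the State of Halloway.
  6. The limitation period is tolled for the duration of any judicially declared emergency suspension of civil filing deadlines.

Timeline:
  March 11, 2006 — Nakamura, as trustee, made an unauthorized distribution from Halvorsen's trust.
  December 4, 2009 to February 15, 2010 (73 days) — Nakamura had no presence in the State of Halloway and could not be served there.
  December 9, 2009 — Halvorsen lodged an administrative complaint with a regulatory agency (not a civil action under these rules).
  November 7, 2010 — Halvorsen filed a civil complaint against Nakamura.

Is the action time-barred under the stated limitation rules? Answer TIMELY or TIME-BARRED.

The claim accrued on March 11, 2006, when the wrongful act occurred.
The untolled deadline — 54 months after March 11, 2006 — is September 11, 2010.
The defendant's absence from the jurisdiction from December 4, 2009 to February 15, 2010 tolled the period for 73 days, extending the deadline to November 23, 2010.
None of the other events listed affects the running of the period under the stated rules.
Filing on November 7, 2010 beat the November 23, 2010 deadline — the action is timely.

TIMELY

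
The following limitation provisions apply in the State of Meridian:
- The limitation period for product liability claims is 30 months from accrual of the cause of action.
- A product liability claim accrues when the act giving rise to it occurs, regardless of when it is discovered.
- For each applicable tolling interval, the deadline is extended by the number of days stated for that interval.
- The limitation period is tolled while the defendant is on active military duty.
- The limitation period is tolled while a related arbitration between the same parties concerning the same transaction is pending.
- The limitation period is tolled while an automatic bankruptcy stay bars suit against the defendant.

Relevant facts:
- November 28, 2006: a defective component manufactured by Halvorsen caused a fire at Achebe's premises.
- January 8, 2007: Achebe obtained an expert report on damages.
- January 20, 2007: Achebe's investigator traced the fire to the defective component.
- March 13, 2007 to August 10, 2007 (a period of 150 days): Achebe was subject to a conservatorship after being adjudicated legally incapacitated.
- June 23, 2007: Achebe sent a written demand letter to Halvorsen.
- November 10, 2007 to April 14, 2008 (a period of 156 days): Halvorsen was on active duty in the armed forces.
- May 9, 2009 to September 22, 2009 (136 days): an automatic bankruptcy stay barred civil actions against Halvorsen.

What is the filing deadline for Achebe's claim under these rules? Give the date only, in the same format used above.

Because the rule ties accrual to occurrence, the claim accrued on November 28, 2006, not on the January 20, 2007 discovery date.
30 months from November 28, 2006 is May 28, 2009.
The defendant's active military service from November 10, 2007 to April 14, 2008 tolled the period for 156 days, extending the deadline to October 31, 2009.
Because the automatic bankruptcy stay ran from May 9, 2009 to September 22, 2009, the deadline is extended by 136 days to March 16, 2010.
No stated provision tolls the period for the plaintiff's incapacity, so the interval from March 13, 2007 to August 10, 2007 has no effect on the deadline.
None of the other events listed affects the running of the period under the stated rules.

March 16, 2010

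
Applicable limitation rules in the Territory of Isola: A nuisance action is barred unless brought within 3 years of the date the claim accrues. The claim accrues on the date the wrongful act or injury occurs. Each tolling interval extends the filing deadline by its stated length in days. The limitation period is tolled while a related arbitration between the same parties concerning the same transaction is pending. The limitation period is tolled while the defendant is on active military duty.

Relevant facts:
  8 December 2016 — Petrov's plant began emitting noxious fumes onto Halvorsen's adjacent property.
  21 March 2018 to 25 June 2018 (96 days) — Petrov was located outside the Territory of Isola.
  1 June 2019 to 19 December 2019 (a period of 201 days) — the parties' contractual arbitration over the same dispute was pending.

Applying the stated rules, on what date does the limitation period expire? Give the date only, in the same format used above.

The limitation period began to run on 8 December 2016.
Adding the 3 years base period to 8 December 2016 gives a deadline of 8 December 2019, before any tolling.
The pending related arbitration from 1 June 2019 to 19 December 2019 tolled the period for 201 days, extending the deadline to 26 June 2020.
The defendant's absence from the jurisdiction from 21 March 2018 to 25 June 2018 does not toll the period, because no stated rule makes the defendant's absence a tolling event.

26 June 2020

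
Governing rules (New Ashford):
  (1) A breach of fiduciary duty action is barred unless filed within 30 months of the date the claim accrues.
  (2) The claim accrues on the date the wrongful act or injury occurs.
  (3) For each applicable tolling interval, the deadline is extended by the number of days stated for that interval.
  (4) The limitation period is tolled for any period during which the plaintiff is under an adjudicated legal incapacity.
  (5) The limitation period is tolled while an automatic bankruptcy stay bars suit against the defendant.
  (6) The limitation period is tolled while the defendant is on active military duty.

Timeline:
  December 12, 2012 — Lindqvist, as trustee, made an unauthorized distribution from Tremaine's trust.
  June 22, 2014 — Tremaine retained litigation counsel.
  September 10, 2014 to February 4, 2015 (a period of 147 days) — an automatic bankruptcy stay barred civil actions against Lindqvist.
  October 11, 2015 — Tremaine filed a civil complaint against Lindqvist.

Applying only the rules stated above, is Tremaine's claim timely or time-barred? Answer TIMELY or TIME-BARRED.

TIMELY

The claim accrued on December 12, 2012, the date of the act.
The untolled deadline — 30 months after December 12, 2012 — is June 12, 2015.
The automatic bankruptcy stay from September 10, 2014 to February 4, 2015 tolled the period for 147 days, extending the deadline to November 6, 2015.
Nothing else in the chronology tolls or restarts the period.
The October 11, 2015 filing precedes the November 6, 2015 deadline; the claim is timely.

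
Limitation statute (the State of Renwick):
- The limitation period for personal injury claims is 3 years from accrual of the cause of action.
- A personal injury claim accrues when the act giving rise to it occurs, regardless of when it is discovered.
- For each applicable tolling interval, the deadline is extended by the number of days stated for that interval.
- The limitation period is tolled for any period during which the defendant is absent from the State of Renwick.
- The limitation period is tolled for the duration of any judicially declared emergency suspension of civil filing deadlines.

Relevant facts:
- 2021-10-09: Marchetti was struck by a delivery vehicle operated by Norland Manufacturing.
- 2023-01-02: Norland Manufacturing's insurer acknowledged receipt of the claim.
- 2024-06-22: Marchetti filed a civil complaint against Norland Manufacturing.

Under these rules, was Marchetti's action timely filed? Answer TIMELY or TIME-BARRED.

TIMELY

The claim accrued on 2021-10-09, when the wrongful act occurred.
The untolled deadline — 3 years after 2021-10-09 — is 2024-10-09.
Nothing else in the chronology tolls or restarts the period.
The 2024-06-22 filing precedes the 2024-10-09 deadline; the claim is timely.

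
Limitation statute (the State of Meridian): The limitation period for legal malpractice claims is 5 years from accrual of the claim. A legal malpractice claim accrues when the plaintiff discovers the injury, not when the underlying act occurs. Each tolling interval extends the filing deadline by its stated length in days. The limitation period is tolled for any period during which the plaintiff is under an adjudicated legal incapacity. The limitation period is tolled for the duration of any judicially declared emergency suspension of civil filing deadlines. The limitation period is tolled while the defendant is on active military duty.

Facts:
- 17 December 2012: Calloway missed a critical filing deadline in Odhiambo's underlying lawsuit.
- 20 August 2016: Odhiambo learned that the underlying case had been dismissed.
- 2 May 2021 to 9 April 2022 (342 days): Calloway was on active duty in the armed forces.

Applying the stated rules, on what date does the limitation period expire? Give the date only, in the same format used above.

28 July 2022

Under the discovery rule, the claim accrued on 20 August 2016, when Odhiambo discovered the injury — not on the 17 December 2012 date of the underlying act.
5 years from 20 August 2016 is 20 August 2021.
The defendant's active military service from 2 May 2021 to 9 April 2022 tolled the period for 342 days, extending the deadline to 28 July 2022.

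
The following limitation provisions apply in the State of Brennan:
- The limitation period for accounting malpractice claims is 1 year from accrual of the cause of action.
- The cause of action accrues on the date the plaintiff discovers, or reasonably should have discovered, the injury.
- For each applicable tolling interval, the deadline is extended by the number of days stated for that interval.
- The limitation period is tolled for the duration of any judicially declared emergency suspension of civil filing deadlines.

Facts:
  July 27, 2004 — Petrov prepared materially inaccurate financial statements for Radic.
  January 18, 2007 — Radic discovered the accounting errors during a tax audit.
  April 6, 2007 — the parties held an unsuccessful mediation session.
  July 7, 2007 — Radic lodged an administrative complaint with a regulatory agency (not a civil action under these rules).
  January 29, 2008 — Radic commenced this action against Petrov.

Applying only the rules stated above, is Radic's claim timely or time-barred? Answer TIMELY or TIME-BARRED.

Under the discovery rule, the claim accrued on January 18, 2007, when Radic discovered the injury — not on the July 27, 2004 date of the underlying act.
1 year from January 18, 2007 is January 18, 2008.
Nothing else in the chronology tolls or restarts the period.
The January 29, 2008 filing falls after the January 18, 2008 deadline; the claim is time-barred.

TIME-BARRED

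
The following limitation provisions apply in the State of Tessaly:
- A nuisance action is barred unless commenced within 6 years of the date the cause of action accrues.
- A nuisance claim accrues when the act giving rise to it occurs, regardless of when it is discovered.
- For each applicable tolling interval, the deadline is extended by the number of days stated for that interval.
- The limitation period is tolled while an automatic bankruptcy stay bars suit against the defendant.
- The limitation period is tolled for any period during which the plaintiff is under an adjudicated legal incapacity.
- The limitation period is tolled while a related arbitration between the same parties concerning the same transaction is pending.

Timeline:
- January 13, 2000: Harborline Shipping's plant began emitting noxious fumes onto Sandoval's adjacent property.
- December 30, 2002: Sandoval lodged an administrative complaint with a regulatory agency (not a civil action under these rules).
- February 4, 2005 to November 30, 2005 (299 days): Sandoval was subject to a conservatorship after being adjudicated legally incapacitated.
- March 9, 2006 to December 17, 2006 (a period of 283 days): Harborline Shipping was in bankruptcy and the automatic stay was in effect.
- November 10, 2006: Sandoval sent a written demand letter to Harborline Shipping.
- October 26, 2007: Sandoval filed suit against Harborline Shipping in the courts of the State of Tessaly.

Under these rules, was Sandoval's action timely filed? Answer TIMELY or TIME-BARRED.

The limitation period began to run on January 13, 2000.
Adding the 6 years base period to January 13, 2000 gives a deadline of January 13, 2006, before any tolling.
Because the plaintiff's legal incapacity ran from February 4, 2005 to November 30, 2005, the deadline is extended by 299 days to November 8, 2006.
Because the automatic bankruptcy stay ran from March 9, 2006 to December 17, 2006, the deadline is extended by 283 days to August 18, 2007.
Nothing else in the chronology tolls or restarts the period.
The October 26, 2007 filing falls after the August 18, 2007 deadline; the claim is time-barred.

TIME-BARRED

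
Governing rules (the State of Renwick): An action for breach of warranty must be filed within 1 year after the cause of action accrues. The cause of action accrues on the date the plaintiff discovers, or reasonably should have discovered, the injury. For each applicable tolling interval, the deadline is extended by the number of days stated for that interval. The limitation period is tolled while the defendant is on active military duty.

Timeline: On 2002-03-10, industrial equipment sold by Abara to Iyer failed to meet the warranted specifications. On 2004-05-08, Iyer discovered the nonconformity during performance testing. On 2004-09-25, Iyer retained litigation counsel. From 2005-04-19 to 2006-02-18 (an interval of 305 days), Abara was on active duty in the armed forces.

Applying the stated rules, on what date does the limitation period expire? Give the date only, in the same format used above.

Under the discovery rule, the claim accrued on 2004-05-08, when Iyer discovered the injury — not on the 2002-03-10 date of the underlying act.
The untolled deadline — 1 year after 2004-05-08 — is 2005-05-08.
The defendant's active military service from 2005-04-19 to 2006-02-18 tolled the period for 305 days, extending the deadline to 2006-03-09.
The other events in the timeline have no effect on the limitation period under the stated rules.

2006-03-09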